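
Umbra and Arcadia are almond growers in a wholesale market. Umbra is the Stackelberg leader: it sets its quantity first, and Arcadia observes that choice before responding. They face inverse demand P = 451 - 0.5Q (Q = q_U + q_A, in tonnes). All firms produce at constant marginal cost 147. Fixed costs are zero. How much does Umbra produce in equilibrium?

The follower Arcadia best-responds to any q_U: π_A = (451 - 0.5Q)q_A - 147q_A.
Follower FOC: 304 - (1/2)q_U - q_A = 0, so q_A(q_U) = (304 - (1/2)q_U).
The leader anticipates this reaction. Substituting into P = 451 - 0.5Q gives P = 299 - (1/4)q_U, so π_U = (299 - (1/4)q_U)q_U - 147q_U.
Maximising: ∂π_U/∂q_U = 152 - (1/2)q_U = 0, giving q_U = 304.
Then q_A = (304 - (1/2)·304) = 152.

304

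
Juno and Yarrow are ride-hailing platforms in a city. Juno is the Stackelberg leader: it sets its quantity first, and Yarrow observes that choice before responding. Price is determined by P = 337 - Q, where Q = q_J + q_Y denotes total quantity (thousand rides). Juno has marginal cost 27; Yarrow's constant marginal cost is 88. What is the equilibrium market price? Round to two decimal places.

The follower Yarrow best-responds to any q_J: π_Y = (337 - Q)q_Y - 88q_Y.
∂π_Y/∂q_Y = 249 - q_J - 2q_Y = 0 gives the reaction function q_Y = (249 - q_J)/2.
The leader anticipates this reaction. Substituting into P = 337 - Q gives P = 425/2 - (1/2)q_J, so π_J = (425/2 - (1/2)q_J)q_J - 27q_J.
Leader FOC: 371/2 - q_J = 0, so q_J = 371/2.
Then q_Y = (249 - 371/2)/2 = 127/4.
Total output Q = 869/4, so price P = 337 - 869/4 = 479/4.

119.75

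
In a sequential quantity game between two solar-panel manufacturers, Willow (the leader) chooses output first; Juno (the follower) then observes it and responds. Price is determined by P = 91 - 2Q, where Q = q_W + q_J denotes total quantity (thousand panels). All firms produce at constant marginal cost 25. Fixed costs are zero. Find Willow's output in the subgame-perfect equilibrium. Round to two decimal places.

The follower Juno best-responds to any q_W: π_J = (91 - 2Q)q_J - 25q_J.
Setting the follower's marginal profit to zero, 66 - 2q_W - 4q_J = 0, i.e. q_J = (66 - 2q_W)/4.
Willow substitutes q_J(q_W) into its own profit: π_W = q_W(91 - 2q_W - (66 - 2q_W)/2) - 25q_W = (58 - q_W)q_W - 25q_W.
Maximising: ∂π_W/∂q_W = 33 - 2q_W = 0, giving q_W = 33/2.
Then q_J = (66 - 2·(33/2))/4 = 33/4.

16.50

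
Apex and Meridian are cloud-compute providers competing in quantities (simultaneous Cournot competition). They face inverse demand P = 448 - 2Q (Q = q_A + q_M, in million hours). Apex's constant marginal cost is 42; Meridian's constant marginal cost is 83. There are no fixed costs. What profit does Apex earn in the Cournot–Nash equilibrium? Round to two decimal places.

Apex's profit: π_A = (448 - 2Q)q_A - (42q_A). Setting ∂π_A/∂q_A = 0: 406 - 4q_A - 2(q_M) = 0.
Meridian's first-order condition: 365 - 4q_M - 2(q_A) = 0.
Best responses: q_A = (406 - 2q_M)/4, q_M = (365 - 2q_A)/4.
Solving the pair: q_A = 149/2, q_M = 54.
Price P = 448 - 2·(257/2) = 191.
Apex's profit: (191 - 42)·(149/2) = 11100.5000.

11100.50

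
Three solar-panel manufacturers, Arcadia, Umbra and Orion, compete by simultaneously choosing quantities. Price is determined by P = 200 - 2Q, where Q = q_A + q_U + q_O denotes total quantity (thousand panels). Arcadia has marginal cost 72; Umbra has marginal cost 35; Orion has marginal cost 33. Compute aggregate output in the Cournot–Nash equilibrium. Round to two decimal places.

57.50

Arcadia's profit: π_A = (200 - 2Q)q_A - (72q_A). Setting ∂π_A/∂q_A = 0: 128 - 4q_A - 2(q_U + q_O) = 0.
Umbra's profit: π_U = (200 - 2Q)q_U - (35q_U). Setting ∂π_U/∂q_U = 0: 165 - 4q_U - 2(q_A + q_O) = 0.
Orion's first-order condition: 167 - 4q_O - 2(q_A + q_U) = 0.
Adding the 3 first-order conditions: 460 − 8Q = 0, so Q = 115/2.
Back-substituting: q_A = (128 − 115)/2 = 13/2, q_U = (165 − 115)/2 = 25, q_O = (167 − 115)/2 = 26.
Total output Q = 13/2 + 25 + 26 = 115/2.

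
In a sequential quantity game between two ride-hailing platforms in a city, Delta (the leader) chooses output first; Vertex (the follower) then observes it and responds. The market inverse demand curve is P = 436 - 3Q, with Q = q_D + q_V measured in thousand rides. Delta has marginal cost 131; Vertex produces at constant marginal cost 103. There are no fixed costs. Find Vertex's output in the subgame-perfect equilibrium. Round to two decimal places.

The follower Vertex best-responds to any q_D: π_V = (436 - 3Q)q_V - 103q_V.
Setting the follower's marginal profit to zero, 333 - 3q_D - 6q_V = 0, i.e. q_V = (333 - 3q_D)/6.
The leader anticipates this reaction. Substituting into P = 436 - 3Q gives P = 539/2 - (3/2)q_D, so π_D = (539/2 - (3/2)q_D)q_D - 131q_D.
Leader FOC: 277/2 - 3q_D = 0, so q_D = 277/6.
Then q_V = (333 - 3·(277/6))/6 = 389/12.

32.42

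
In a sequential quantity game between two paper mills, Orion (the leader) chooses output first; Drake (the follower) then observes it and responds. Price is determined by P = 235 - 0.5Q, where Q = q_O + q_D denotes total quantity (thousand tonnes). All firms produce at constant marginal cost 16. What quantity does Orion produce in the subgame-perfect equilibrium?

219

Solve by backward induction. Given q_O, the follower Drake maximises π_D = (235 - (1/2)q_O - (1/2)q_D)q_D - 16q_D.
Setting the follower's marginal profit to zero, 219 - (1/2)q_O - q_D = 0, i.e. q_D = (219 - (1/2)q_O).
Orion substitutes q_D(q_O) into its own profit: π_O = q_O(235 - (1/2)q_O - (219 - (1/2)q_O)/2) - 16q_O = (251/2 - (1/4)q_O)q_O - 16q_O.
The leader's first-order condition 219/2 - (1/2)q_O = 0 yields q_O = 219.
Then q_D = (219 - (1/2)·219) = 219/2.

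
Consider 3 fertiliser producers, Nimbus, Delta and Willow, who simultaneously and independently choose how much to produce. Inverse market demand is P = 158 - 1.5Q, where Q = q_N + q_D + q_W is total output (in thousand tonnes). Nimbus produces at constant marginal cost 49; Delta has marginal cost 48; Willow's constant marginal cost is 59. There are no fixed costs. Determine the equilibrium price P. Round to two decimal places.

78.50

Nimbus's profit: π_N = (158 - 1.5Q)q_N - (49q_N). Setting ∂π_N/∂q_N = 0: 109 - 3q_N - (3/2)(q_D + q_W) = 0.
Delta's first-order condition: 110 - 3q_D - (3/2)(q_N + q_W) = 0.
Willow's first-order condition: 99 - 3q_W - (3/2)(q_N + q_D) = 0.
Adding the 3 conditions: 318 − 3Q − 3Q = 0, i.e. Q = 53.
Back-substituting: q_N = (109 − 159/2)/(3/2) = 59/3, q_D = (110 − 159/2)/(3/2) = 61/3, q_W = (99 − 159/2)/(3/2) = 13.
Total output Q = 53, so price P = 158 - (3/2)·53 = 157/2.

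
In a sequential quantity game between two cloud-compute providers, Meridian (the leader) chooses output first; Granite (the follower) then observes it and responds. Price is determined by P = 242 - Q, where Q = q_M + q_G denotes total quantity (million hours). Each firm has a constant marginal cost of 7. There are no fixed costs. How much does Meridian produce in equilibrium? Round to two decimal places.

117.50

Solve by backward induction. Given q_M, the follower Granite maximises π_G = (242 - q_M - q_G)q_G - 7q_G.
∂π_G/∂q_G = 235 - q_M - 2q_G = 0 gives the reaction function q_G = (235 - q_M)/2.
The leader anticipates this reaction. Substituting into P = 242 - Q gives P = 249/2 - (1/2)q_M, so π_M = (249/2 - (1/2)q_M)q_M - 7q_M.
Leader FOC: 235/2 - q_M = 0, so q_M = 235/2.
Then q_G = (235 - 235/2)/2 = 235/4.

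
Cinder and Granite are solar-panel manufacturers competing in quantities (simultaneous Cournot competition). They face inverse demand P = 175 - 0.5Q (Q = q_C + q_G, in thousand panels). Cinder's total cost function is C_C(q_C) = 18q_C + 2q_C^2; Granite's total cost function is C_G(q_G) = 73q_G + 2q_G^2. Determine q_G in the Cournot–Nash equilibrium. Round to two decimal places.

17.43

Cinder's profit: π_C = (175 - 0.5Q)q_C - (18q_C + 2q_C²). Setting ∂π_C/∂q_C = 0: 157 - 5q_C - (1/2)(q_G) = 0.
Granite's first-order condition: 102 - 5q_G - (1/2)(q_C) = 0.
Rearranging gives the reaction functions q_C = (157 - (1/2)q_G)/5 and q_G = (102 - (1/2)q_C)/5.
Substituting one into the other gives q_C = 29.6566 and q_G = 1726/99.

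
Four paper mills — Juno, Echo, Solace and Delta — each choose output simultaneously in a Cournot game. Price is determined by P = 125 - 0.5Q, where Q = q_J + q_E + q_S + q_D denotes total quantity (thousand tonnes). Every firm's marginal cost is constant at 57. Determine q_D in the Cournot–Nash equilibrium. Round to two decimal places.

27.20

A representative firm's profit is π_i = q_i(125 - 0.5Q) - 57q_i.
First-order condition (treating rivals' output as given): 68 - q_i - (1/2)·Σ_{j≠i} q_j = 0.
By symmetry each firm produces the same amount; substituting Σ_{j≠i} q_j = 3q_i yields q_i = 68/(5/2) = 136/5.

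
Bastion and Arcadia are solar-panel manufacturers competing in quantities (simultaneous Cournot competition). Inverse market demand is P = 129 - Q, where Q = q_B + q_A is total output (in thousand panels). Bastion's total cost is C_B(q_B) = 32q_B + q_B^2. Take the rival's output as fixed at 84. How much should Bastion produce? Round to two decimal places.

With the rival's output fixed at 84, Bastion's profit is π_B = (129 - 84 - q_B)q_B - (32q_B + q_B²) = (45 - q_B)q_B - (32q_B + q_B²).
∂π_B/∂q_B = 13 - 4q_B = 0, so q_B = 13/4.

3.25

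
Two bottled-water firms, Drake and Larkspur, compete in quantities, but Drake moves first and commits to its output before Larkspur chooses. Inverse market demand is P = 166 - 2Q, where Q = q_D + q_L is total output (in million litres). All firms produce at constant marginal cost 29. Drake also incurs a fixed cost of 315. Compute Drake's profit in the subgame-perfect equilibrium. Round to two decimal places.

858.06

The follower Larkspur best-responds to any q_D: π_L = (166 - 2Q)q_L - 29q_L.
Follower FOC: 137 - 2q_D - 4q_L = 0, so q_L(q_D) = (137 - 2q_D)/4.
The leader anticipates this reaction. Substituting into P = 166 - 2Q gives P = 195/2 - q_D, so π_D = (195/2 - q_D)q_D - 29q_D.
Leader FOC: 137/2 - 2q_D = 0, so q_D = 137/4.
Then q_L = (137 - 2·(137/4))/4 = 137/8.
Price P = 166 - 2·(411/8) = 253/4.
Drake's profit: (253/4 - 29)·(137/4) - 315 = 858.0625.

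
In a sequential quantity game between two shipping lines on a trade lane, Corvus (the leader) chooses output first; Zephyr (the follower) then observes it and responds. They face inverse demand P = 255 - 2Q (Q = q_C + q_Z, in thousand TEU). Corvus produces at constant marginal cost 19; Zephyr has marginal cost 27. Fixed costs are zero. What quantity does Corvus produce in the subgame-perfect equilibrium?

The follower Zephyr best-responds to any q_C: π_Z = (255 - 2Q)q_Z - 27q_Z.
∂π_Z/∂q_Z = 228 - 2q_C - 4q_Z = 0 gives the reaction function q_Z = (228 - 2q_C)/4.
Corvus substitutes q_Z(q_C) into its own profit: π_C = q_C(255 - 2q_C - (228 - 2q_C)/2) - 19q_C = (141 - q_C)q_C - 19q_C.
The leader's first-order condition 122 - 2q_C = 0 yields q_C = 61.
Then q_Z = (228 - 2·61)/4 = 53/2.

61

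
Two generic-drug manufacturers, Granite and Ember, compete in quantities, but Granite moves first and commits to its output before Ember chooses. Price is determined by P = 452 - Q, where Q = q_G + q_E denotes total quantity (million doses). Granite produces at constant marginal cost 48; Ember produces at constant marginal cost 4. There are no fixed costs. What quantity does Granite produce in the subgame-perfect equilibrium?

Solve by backward induction. Given q_G, the follower Ember maximises π_E = (452 - q_G - q_E)q_E - 4q_E.
Setting the follower's marginal profit to zero, 448 - q_G - 2q_E = 0, i.e. q_E = (448 - q_G)/2.
The leader anticipates this reaction. Substituting into P = 452 - Q gives P = 228 - (1/2)q_G, so π_G = (228 - (1/2)q_G)q_G - 48q_G.
Leader FOC: 180 - q_G = 0, so q_G = 180.
Then q_E = (448 - 180)/2 = 134.

180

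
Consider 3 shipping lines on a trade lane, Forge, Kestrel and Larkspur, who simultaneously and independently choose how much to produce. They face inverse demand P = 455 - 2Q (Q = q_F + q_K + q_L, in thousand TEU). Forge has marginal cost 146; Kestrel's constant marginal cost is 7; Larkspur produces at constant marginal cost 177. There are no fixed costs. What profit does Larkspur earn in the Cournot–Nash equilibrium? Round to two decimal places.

Forge's profit: π_F = (455 - 2Q)q_F - (146q_F). Setting ∂π_F/∂q_F = 0: 309 - 4q_F - 2(q_K + q_L) = 0.
Kestrel's first-order condition: 448 - 4q_K - 2(q_F + q_L) = 0.
Larkspur's first-order condition: 278 - 4q_L - 2(q_F + q_K) = 0.
Summing all 3 equations gives 1035 − 8Q = 0, hence Q = 1035/8.
Back-substituting: q_F = (309 − 1035/4)/2 = 201/8, q_K = (448 − 1035/4)/2 = 757/8, q_L = (278 − 1035/4)/2 = 77/8.
Price P = 455 - 2·(1035/8) = 785/4.
Larkspur's profit: (785/4 - 177)·(77/8) = 185.2813.

185.28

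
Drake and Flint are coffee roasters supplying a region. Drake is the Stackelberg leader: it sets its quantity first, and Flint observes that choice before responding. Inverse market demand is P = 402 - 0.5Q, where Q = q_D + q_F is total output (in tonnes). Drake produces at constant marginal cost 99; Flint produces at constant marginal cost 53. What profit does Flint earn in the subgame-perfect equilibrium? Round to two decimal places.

The follower Flint best-responds to any q_D: π_F = (402 - 0.5Q)q_F - 53q_F.
Setting the follower's marginal profit to zero, 349 - (1/2)q_D - q_F = 0, i.e. q_F = (349 - (1/2)q_D).
The leader anticipates this reaction. Substituting into P = 402 - 0.5Q gives P = 455/2 - (1/4)q_D, so π_D = (455/2 - (1/4)q_D)q_D - 99q_D.
The leader's first-order condition 257/2 - (1/2)q_D = 0 yields q_D = 257.
Then q_F = (349 - (1/2)·257) = 441/2.
Price P = 402 - (1/2)·(955/2) = 653/4.
Flint's profit: (653/4 - 53)·(441/2) = 24310.1250.

24310.13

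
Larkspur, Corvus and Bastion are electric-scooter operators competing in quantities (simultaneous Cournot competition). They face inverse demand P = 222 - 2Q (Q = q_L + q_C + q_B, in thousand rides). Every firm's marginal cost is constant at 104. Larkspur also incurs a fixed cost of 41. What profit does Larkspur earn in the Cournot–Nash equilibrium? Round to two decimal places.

394.13

A representative firm's profit is π_i = q_i(222 - 2Q) - 104q_i.
Setting ∂π_i/∂q_i = 0 with rivals' quantities fixed: 118 - 4q_i - 2·Σ_{j≠i} q_j = 0.
With identical firms every q_j equals q_i, so Σ_{j≠i} q_j = 2q_i and 118 = 8q_i, giving q_i = 59/4.
Price P = 222 - 2·(177/4) = 267/2.
Larkspur's profit: (267/2 - 104)·(59/4) - 41 = 394.1250.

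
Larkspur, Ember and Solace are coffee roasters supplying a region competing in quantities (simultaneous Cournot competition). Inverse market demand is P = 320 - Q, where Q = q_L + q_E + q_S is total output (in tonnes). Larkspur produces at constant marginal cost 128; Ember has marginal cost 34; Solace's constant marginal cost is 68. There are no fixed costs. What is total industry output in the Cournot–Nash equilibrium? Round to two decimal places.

182.50

Larkspur's profit: π_L = (320 - Q)q_L - (128q_L). Setting ∂π_L/∂q_L = 0: 192 - 2q_L - (q_E + q_S) = 0.
Ember's first-order condition: 286 - 2q_E - (q_L + q_S) = 0.
Solace's first-order condition: 252 - 2q_S - (q_L + q_E) = 0.
Adding the 3 first-order conditions: 730 − 4Q = 0, so Q = 365/2.
Back-substituting: q_L = (192 − 365/2) = 19/2, q_E = (286 − 365/2) = 207/2, q_S = (252 − 365/2) = 139/2.
Total output Q = 19/2 + 207/2 + 139/2 = 365/2.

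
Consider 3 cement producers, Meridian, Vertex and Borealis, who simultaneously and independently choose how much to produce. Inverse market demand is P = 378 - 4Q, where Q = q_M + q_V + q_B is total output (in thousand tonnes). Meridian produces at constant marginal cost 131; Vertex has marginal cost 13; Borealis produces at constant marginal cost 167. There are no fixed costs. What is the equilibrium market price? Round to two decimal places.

Meridian's profit: π_M = (378 - 4Q)q_M - (131q_M). Setting ∂π_M/∂q_M = 0: 247 - 8q_M - 4(q_V + q_B) = 0.
Vertex's profit: π_V = (378 - 4Q)q_V - (13q_V). Setting ∂π_V/∂q_V = 0: 365 - 8q_V - 4(q_M + q_B) = 0.
Borealis's first-order condition: 211 - 8q_B - 4(q_M + q_V) = 0.
Adding the 3 conditions: 823 − 8Q − 8Q = 0, i.e. Q = 823/16.
Back-substituting: q_M = (247 − 823/4)/4 = 165/16, q_V = (365 − 823/4)/4 = 637/16, q_B = (211 − 823/4)/4 = 21/16.
Total output Q = 823/16, so price P = 378 - 4·(823/16) = 689/4.

172.25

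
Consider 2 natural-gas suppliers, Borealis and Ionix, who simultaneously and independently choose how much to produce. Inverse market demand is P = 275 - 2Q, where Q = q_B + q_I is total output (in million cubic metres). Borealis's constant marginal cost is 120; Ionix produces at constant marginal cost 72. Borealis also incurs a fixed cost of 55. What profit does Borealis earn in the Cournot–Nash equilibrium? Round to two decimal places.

Borealis's profit: π_B = (275 - 2Q)q_B - (120q_B). Setting ∂π_B/∂q_B = 0: 155 - 4q_B - 2(q_I) = 0.
Ionix's first-order condition: 203 - 4q_I - 2(q_B) = 0.
So q_B = (155 - 2q_I)/4 and q_I = (203 - 2q_B)/4.
Substituting one into the other gives q_B = 107/6 and q_I = 251/6.
Price P = 275 - 2·(179/3) = 467/3.
Borealis's profit: (467/3 - 120)·(107/6) - 55 = 581.0556.

581.06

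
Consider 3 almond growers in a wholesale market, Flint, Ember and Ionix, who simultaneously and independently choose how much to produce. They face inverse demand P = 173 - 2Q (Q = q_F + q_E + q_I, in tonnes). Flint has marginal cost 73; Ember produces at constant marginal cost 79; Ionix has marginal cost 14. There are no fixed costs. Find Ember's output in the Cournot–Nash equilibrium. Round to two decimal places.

Flint's profit: π_F = (173 - 2Q)q_F - (73q_F). Setting ∂π_F/∂q_F = 0: 100 - 4q_F - 2(q_E + q_I) = 0.
Ember's first-order condition: 94 - 4q_E - 2(q_F + q_I) = 0.
Ionix's profit: π_I = (173 - 2Q)q_I - (14q_I). Setting ∂π_I/∂q_I = 0: 159 - 4q_I - 2(q_F + q_E) = 0.
Adding the 3 first-order conditions: 353 − 8Q = 0, so Q = 353/8.
Back-substituting: q_F = (100 − 353/4)/2 = 47/8, q_E = (94 − 353/4)/2 = 23/8, q_I = (159 − 353/4)/2 = 283/8.

2.88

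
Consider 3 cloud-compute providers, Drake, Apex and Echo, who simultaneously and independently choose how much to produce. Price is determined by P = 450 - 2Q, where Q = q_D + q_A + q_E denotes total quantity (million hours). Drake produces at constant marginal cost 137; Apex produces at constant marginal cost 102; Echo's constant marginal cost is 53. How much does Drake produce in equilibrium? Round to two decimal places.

Drake's profit: π_D = (450 - 2Q)q_D - (137q_D). Setting ∂π_D/∂q_D = 0: 313 - 4q_D - 2(q_A + q_E) = 0.
Apex's first-order condition: 348 - 4q_A - 2(q_D + q_E) = 0.
Echo's profit: π_E = (450 - 2Q)q_E - (53q_E). Setting ∂π_E/∂q_E = 0: 397 - 4q_E - 2(q_D + q_A) = 0.
Adding the 3 conditions: 1058 − 4Q − 4Q = 0, i.e. Q = 529/4.
Back-substituting: q_D = (313 − 529/2)/2 = 97/4, q_A = (348 − 529/2)/2 = 167/4, q_E = (397 − 529/2)/2 = 265/4.

24.25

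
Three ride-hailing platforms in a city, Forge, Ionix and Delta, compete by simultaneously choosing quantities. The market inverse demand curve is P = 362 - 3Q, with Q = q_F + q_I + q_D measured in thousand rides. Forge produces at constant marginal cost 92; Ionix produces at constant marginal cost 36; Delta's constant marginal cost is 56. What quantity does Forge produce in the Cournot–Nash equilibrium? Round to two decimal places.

14.83

Forge's profit: π_F = (362 - 3Q)q_F - (92q_F). Setting ∂π_F/∂q_F = 0: 270 - 6q_F - 3(q_I + q_D) = 0.
Ionix's profit: π_I = (362 - 3Q)q_I - (36q_I). Setting ∂π_I/∂q_I = 0: 326 - 6q_I - 3(q_F + q_D) = 0.
Delta's profit: π_D = (362 - 3Q)q_D - (56q_D). Setting ∂π_D/∂q_D = 0: 306 - 6q_D - 3(q_F + q_I) = 0.
Adding the 3 first-order conditions: 902 − 12Q = 0, so Q = 451/6.
Back-substituting: q_F = (270 − 451/2)/3 = 89/6, q_I = (326 − 451/2)/3 = 67/2, q_D = (306 − 451/2)/3 = 161/6.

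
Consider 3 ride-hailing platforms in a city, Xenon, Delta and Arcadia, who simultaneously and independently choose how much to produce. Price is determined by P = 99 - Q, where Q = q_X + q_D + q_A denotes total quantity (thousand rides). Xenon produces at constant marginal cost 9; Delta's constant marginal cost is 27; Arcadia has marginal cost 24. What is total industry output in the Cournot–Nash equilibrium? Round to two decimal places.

59.25

Xenon's profit: π_X = (99 - Q)q_X - (9q_X). Setting ∂π_X/∂q_X = 0: 90 - 2q_X - (q_D + q_A) = 0.
Delta's first-order condition: 72 - 2q_D - (q_X + q_A) = 0.
Arcadia's profit: π_A = (99 - Q)q_A - (24q_A). Setting ∂π_A/∂q_A = 0: 75 - 2q_A - (q_X + q_D) = 0.
Adding the 3 first-order conditions: 237 − 4Q = 0, so Q = 237/4.
Back-substituting: q_X = (90 − 237/4) = 123/4, q_D = (72 − 237/4) = 51/4, q_A = (75 − 237/4) = 63/4.
Total output Q = 123/4 + 51/4 + 63/4 = 237/4.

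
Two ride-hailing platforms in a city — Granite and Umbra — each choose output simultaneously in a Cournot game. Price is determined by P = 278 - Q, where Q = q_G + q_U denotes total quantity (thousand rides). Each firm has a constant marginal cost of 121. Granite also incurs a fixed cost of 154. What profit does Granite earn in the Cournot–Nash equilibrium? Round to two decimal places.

Each firm earns π_i = (278 - Q)q_i - 121q_i.
First-order condition (treating rivals' output as given): 157 - 2q_i - q_j = 0.
By symmetry each firm produces the same amount; substituting q_j = q_i yields q_i = 157/3.
Price P = 278 - 314/3 = 520/3.
Granite's profit: (520/3 - 121)·(157/3) - 154 = 2584.7778.

2584.78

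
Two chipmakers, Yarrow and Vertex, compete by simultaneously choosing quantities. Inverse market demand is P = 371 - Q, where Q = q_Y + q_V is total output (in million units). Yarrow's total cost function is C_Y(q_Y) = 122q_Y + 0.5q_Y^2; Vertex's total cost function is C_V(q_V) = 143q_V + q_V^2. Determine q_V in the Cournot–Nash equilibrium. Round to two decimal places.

Yarrow's profit: π_Y = (371 - Q)q_Y - (122q_Y + (1/2)q_Y²). Setting ∂π_Y/∂q_Y = 0: 249 - 3q_Y - (q_V) = 0.
Vertex's first-order condition: 228 - 4q_V - (q_Y) = 0.
So q_Y = (249 - q_V)/3 and q_V = (228 - q_Y)/4.
Solving the pair: q_Y = 768/11, q_V = 435/11.

39.55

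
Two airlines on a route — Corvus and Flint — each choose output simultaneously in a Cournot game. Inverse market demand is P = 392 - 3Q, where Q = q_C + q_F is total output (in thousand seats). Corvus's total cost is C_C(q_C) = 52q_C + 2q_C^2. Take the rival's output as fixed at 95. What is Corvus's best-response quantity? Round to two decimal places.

With the rival's output fixed at 95, Corvus's profit is π_C = (392 - 3·95 - 3q_C)q_C - (52q_C + 2q_C²) = (107 - 3q_C)q_C - (52q_C + 2q_C²).
∂π_C/∂q_C = 55 - 10q_C = 0, so q_C = 11/2.

5.50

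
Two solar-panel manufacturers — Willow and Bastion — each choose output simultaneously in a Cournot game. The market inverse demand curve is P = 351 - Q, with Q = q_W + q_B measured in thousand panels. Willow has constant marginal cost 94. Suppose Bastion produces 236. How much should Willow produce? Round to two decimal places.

With the rival's output fixed at 236, Willow's profit is π_W = (351 - 236 - q_W)q_W - (94q_W) = (115 - q_W)q_W - (94q_W).
∂π_W/∂q_W = 21 - 2q_W = 0, so q_W = 21/2.

10.50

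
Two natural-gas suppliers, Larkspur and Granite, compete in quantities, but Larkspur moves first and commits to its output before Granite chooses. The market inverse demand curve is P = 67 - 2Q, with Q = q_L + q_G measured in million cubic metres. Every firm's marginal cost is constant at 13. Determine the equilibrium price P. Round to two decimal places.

26.50

Solve by backward induction. Given q_L, the follower Granite maximises π_G = (67 - 2q_L - 2q_G)q_G - 13q_G.
Follower FOC: 54 - 2q_L - 4q_G = 0, so q_G(q_L) = (54 - 2q_L)/4.
The leader anticipates this reaction. Substituting into P = 67 - 2Q gives P = 40 - q_L, so π_L = (40 - q_L)q_L - 13q_L.
The leader's first-order condition 27 - 2q_L = 0 yields q_L = 27/2.
Then q_G = (54 - 2·(27/2))/4 = 27/4.
Total output Q = 81/4, so price P = 67 - 2·(81/4) = 53/2.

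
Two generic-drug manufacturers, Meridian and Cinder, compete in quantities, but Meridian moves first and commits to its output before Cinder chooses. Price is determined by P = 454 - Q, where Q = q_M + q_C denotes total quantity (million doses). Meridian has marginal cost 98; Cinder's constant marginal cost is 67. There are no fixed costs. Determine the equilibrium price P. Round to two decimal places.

The follower Cinder best-responds to any q_M: π_C = (454 - Q)q_C - 67q_C.
∂π_C/∂q_C = 387 - q_M - 2q_C = 0 gives the reaction function q_C = (387 - q_M)/2.
The leader anticipates this reaction. Substituting into P = 454 - Q gives P = 521/2 - (1/2)q_M, so π_M = (521/2 - (1/2)q_M)q_M - 98q_M.
The leader's first-order condition 325/2 - q_M = 0 yields q_M = 325/2.
Then q_C = (387 - 325/2)/2 = 449/4.
Total output Q = 1099/4, so price P = 454 - 1099/4 = 717/4.

179.25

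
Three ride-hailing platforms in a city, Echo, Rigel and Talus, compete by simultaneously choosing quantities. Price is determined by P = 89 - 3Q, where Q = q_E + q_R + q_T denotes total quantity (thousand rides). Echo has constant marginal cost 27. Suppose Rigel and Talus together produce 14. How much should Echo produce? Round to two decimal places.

3.33

With rivals' combined output fixed at 14, Echo's profit is π_E = (89 - 3·14 - 3q_E)q_E - (27q_E) = (47 - 3q_E)q_E - (27q_E).
∂π_E/∂q_E = 20 - 6q_E = 0, so q_E = 10/3.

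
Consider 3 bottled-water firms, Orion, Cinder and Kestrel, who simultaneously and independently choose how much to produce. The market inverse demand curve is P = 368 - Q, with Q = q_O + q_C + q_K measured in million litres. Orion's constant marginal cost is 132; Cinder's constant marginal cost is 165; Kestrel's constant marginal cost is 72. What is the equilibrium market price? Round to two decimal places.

184.25

Orion's profit: π_O = (368 - Q)q_O - (132q_O). Setting ∂π_O/∂q_O = 0: 236 - 2q_O - (q_C + q_K) = 0.
Cinder's first-order condition: 203 - 2q_C - (q_O + q_K) = 0.
Kestrel's profit: π_K = (368 - Q)q_K - (72q_K). Setting ∂π_K/∂q_K = 0: 296 - 2q_K - (q_O + q_C) = 0.
Adding the 3 first-order conditions: 735 − 4Q = 0, so Q = 735/4.
Back-substituting: q_O = (236 − 735/4) = 209/4, q_C = (203 − 735/4) = 77/4, q_K = (296 − 735/4) = 449/4.
Total output Q = 735/4, so price P = 368 - 735/4 = 737/4.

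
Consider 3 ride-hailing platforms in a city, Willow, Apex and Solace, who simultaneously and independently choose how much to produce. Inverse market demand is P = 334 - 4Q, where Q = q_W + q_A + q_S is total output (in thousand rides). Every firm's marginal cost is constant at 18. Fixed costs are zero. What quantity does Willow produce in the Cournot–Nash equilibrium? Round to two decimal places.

19.75

A representative firm's profit is π_i = q_i(334 - 4Q) - 18q_i.
First-order condition (treating rivals' output as given): 316 - 8q_i - 4·Σ_{j≠i} q_j = 0.
By symmetry each firm produces the same amount; substituting Σ_{j≠i} q_j = 2q_i yields q_i = 316/16 = 79/4.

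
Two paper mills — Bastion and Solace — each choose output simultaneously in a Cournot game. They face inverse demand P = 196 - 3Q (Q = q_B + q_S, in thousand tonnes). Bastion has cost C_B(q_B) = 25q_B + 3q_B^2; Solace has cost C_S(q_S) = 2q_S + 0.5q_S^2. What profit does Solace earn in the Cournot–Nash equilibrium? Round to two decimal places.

Bastion's profit: π_B = (196 - 3Q)q_B - (25q_B + 3q_B²). Setting ∂π_B/∂q_B = 0: 171 - 12q_B - 3(q_S) = 0.
Solace's profit: π_S = (196 - 3Q)q_S - (2q_S + (1/2)q_S²). Setting ∂π_S/∂q_S = 0: 194 - 7q_S - 3(q_B) = 0.
Rearranging gives the reaction functions q_B = (171 - 3q_S)/12 and q_S = (194 - 3q_B)/7.
Substituting one into the other gives q_B = 41/5 and q_S = 121/5.
Price P = 196 - 3·(162/5) = 494/5.
Solace's profit: (494/5)·(121/5) - 2·(121/5) - (1/2)(121/5)² = 2049.7400.

2049.74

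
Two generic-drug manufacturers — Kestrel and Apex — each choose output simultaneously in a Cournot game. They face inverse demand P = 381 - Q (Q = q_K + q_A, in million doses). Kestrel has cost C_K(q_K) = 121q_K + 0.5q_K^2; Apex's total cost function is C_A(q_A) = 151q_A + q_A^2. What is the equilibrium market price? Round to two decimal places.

268.27

Kestrel's profit: π_K = (381 - Q)q_K - (121q_K + (1/2)q_K²). Setting ∂π_K/∂q_K = 0: 260 - 3q_K - (q_A) = 0.
Apex's profit: π_A = (381 - Q)q_A - (151q_A + q_A²). Setting ∂π_A/∂q_A = 0: 230 - 4q_A - (q_K) = 0.
So q_K = (260 - q_A)/3 and q_A = (230 - q_K)/4.
Solving the pair: q_K = 810/11, q_A = 430/11.
Total output Q = 1240/11, so price P = 381 - 1240/11 = 268.2727.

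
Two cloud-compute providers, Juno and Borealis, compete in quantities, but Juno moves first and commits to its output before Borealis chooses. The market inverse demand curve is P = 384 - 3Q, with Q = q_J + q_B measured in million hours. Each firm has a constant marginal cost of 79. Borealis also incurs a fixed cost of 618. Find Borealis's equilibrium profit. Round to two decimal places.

Solve by backward induction. Given q_J, the follower Borealis maximises π_B = (384 - 3q_J - 3q_B)q_B - 79q_B.
Setting the follower's marginal profit to zero, 305 - 3q_J - 6q_B = 0, i.e. q_B = (305 - 3q_J)/6.
The leader anticipates this reaction. Substituting into P = 384 - 3Q gives P = 463/2 - (3/2)q_J, so π_J = (463/2 - (3/2)q_J)q_J - 79q_J.
Maximising: ∂π_J/∂q_J = 305/2 - 3q_J = 0, giving q_J = 305/6.
Then q_B = (305 - 3·(305/6))/6 = 305/12.
Price P = 384 - 3·(305/4) = 621/4.
Borealis's profit: (621/4 - 79)·(305/12) - 618 = 1320.0208.

1320.02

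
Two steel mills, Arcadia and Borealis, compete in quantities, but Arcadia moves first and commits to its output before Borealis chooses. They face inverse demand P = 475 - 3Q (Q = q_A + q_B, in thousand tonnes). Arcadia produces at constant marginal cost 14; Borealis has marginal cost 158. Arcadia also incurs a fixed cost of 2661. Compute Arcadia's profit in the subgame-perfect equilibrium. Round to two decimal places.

12590.04

The follower Borealis best-responds to any q_A: π_B = (475 - 3Q)q_B - 158q_B.
Setting the follower's marginal profit to zero, 317 - 3q_A - 6q_B = 0, i.e. q_B = (317 - 3q_A)/6.
Arcadia substitutes q_B(q_A) into its own profit: π_A = q_A(475 - 3q_A - (317 - 3q_A)/2) - 14q_A = (633/2 - (3/2)q_A)q_A - 14q_A.
Leader FOC: 605/2 - 3q_A = 0, so q_A = 605/6.
Then q_B = (317 - 3·(605/6))/6 = 29/12.
Price P = 475 - 3·(413/4) = 661/4.
Arcadia's profit: (661/4 - 14)·(605/6) - 2661 = 12590.0417.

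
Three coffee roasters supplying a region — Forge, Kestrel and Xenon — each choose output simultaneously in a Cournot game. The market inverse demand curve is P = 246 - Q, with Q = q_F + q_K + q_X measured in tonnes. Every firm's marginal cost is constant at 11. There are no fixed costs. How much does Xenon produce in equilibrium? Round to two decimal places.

Each firm earns π_i = (246 - Q)q_i - 11q_i.
First-order condition (treating rivals' output as given): 235 - 2q_i - Σ_{j≠i} q_j = 0.
By symmetry each firm produces the same amount; substituting Σ_{j≠i} q_j = 2q_i yields q_i = 235/4.

58.75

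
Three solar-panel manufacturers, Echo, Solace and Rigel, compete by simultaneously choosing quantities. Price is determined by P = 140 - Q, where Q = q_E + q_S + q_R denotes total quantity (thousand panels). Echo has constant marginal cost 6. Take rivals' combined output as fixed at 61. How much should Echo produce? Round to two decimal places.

With rivals' combined output fixed at 61, Echo's profit is π_E = (140 - 61 - q_E)q_E - (6q_E) = (79 - q_E)q_E - (6q_E).
∂π_E/∂q_E = 73 - 2q_E = 0, so q_E = 73/2.

36.50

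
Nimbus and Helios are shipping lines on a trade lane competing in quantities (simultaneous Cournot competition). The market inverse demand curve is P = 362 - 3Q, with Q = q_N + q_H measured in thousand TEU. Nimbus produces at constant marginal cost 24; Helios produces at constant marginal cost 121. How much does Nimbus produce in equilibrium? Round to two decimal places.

Nimbus's profit: π_N = (362 - 3Q)q_N - (24q_N). Setting ∂π_N/∂q_N = 0: 338 - 6q_N - 3(q_H) = 0.
Helios's first-order condition: 241 - 6q_H - 3(q_N) = 0.
So q_N = (338 - 3q_H)/6 and q_H = (241 - 3q_N)/6.
Substituting one into the other gives q_N = 145/3 and q_H = 16.

48.33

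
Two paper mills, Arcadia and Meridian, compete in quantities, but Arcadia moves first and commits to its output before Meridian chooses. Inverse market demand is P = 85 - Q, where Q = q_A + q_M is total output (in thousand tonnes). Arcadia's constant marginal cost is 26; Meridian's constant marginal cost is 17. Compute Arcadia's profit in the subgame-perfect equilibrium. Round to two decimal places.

The follower Meridian best-responds to any q_A: π_M = (85 - Q)q_M - 17q_M.
∂π_M/∂q_M = 68 - q_A - 2q_M = 0 gives the reaction function q_M = (68 - q_A)/2.
Arcadia substitutes q_M(q_A) into its own profit: π_A = q_A(85 - q_A - (68 - q_A)/2) - 26q_A = (51 - (1/2)q_A)q_A - 26q_A.
Leader FOC: 25 - q_A = 0, so q_A = 25.
Then q_M = (68 - 25)/2 = 43/2.
Price P = 85 - 93/2 = 77/2.
Arcadia's profit: (77/2 - 26)·25 = 625/2.

312.50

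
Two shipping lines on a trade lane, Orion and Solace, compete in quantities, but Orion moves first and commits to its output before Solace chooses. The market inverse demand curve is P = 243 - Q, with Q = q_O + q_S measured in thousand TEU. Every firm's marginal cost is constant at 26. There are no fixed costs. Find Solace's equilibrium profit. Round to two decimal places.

2943.06

The follower Solace best-responds to any q_O: π_S = (243 - Q)q_S - 26q_S.
Follower FOC: 217 - q_O - 2q_S = 0, so q_S(q_O) = (217 - q_O)/2.
The leader anticipates this reaction. Substituting into P = 243 - Q gives P = 269/2 - (1/2)q_O, so π_O = (269/2 - (1/2)q_O)q_O - 26q_O.
Maximising: ∂π_O/∂q_O = 217/2 - q_O = 0, giving q_O = 217/2.
Then q_S = (217 - 217/2)/2 = 217/4.
Price P = 243 - 651/4 = 321/4.
Solace's profit: (321/4 - 26)·(217/4) = 2943.0625.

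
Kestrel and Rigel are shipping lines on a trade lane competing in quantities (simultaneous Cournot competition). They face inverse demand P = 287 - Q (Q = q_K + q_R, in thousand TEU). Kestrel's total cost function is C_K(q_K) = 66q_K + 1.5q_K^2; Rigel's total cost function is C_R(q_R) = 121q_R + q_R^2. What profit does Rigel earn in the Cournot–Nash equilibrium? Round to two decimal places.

Kestrel's profit: π_K = (287 - Q)q_K - (66q_K + (3/2)q_K²). Setting ∂π_K/∂q_K = 0: 221 - 5q_K - (q_R) = 0.
Rigel's first-order condition: 166 - 4q_R - (q_K) = 0.
Rearranging gives the reaction functions q_K = (221 - q_R)/5 and q_R = (166 - q_K)/4.
Substituting one into the other gives q_K = 718/19 and q_R = 609/19.
Price P = 287 - 1327/19 = 217.1579.
Rigel's profit: 217.1579·(609/19) - 121·(609/19) - (609/19)² = 2054.7424.

2054.74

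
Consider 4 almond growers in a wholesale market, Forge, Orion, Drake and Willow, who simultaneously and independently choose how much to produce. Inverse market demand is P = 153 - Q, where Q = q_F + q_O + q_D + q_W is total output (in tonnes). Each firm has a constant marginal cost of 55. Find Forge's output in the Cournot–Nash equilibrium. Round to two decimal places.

19.60

A representative firm's profit is π_i = q_i(153 - Q) - 55q_i.
Setting ∂π_i/∂q_i = 0 with rivals' quantities fixed: 98 - 2q_i - Σ_{j≠i} q_j = 0.
By symmetry each firm produces the same amount; substituting Σ_{j≠i} q_j = 3q_i yields q_i = 98/5.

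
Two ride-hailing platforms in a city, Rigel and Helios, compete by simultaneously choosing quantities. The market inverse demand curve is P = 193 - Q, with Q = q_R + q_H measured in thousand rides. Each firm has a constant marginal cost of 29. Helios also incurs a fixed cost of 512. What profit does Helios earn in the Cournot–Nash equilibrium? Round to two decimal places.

Each firm earns π_i = (193 - Q)q_i - 29q_i.
Setting ∂π_i/∂q_i = 0 with rivals' quantities fixed: 164 - 2q_i - q_j = 0.
By symmetry each firm produces the same amount; substituting q_j = q_i yields q_i = 164/3.
Price P = 193 - 328/3 = 251/3.
Helios's profit: (251/3 - 29)·(164/3) - 512 = 2476.4444.

2476.44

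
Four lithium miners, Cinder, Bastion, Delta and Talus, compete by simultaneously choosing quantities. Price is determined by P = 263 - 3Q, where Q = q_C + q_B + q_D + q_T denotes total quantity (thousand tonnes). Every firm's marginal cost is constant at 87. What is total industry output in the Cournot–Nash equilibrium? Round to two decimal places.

A representative firm's profit is π_i = q_i(263 - 3Q) - 87q_i.
First-order condition (treating rivals' output as given): 176 - 6q_i - 3·Σ_{j≠i} q_j = 0.
By symmetry each firm produces the same amount; substituting Σ_{j≠i} q_j = 3q_i yields q_i = 176/15.
Total output Q = 176/15 + 176/15 + 176/15 + 176/15 = 704/15.

46.93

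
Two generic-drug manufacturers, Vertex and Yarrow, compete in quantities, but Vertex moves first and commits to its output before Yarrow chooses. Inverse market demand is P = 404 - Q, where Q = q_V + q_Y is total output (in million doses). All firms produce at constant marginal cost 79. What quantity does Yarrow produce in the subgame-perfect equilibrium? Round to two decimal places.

81.25

Solve by backward induction. Given q_V, the follower Yarrow maximises π_Y = (404 - q_V - q_Y)q_Y - 79q_Y.
∂π_Y/∂q_Y = 325 - q_V - 2q_Y = 0 gives the reaction function q_Y = (325 - q_V)/2.
Vertex substitutes q_Y(q_V) into its own profit: π_V = q_V(404 - q_V - (325 - q_V)/2) - 79q_V = (483/2 - (1/2)q_V)q_V - 79q_V.
Leader FOC: 325/2 - q_V = 0, so q_V = 325/2.
Then q_Y = (325 - 325/2)/2 = 325/4.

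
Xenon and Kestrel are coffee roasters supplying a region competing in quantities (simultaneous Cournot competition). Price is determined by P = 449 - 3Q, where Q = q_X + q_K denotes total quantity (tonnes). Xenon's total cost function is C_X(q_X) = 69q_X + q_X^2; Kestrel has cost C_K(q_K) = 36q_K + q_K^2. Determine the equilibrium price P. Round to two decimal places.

Xenon's profit: π_X = (449 - 3Q)q_X - (69q_X + q_X²). Setting ∂π_X/∂q_X = 0: 380 - 8q_X - 3(q_K) = 0.
Kestrel's first-order condition: 413 - 8q_K - 3(q_X) = 0.
Rearranging gives the reaction functions q_X = (380 - 3q_K)/8 and q_K = (413 - 3q_X)/8.
Substituting one into the other gives q_X = 1801/55 and q_K = 39.3455.
Total output Q = 793/11, so price P = 449 - 3·(793/11) = 232.7273.

232.73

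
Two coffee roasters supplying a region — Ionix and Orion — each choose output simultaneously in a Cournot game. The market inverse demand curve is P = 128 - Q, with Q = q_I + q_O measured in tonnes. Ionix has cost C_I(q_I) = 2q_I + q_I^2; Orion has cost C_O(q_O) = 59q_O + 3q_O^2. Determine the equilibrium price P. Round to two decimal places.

Ionix's profit: π_I = (128 - Q)q_I - (2q_I + q_I²). Setting ∂π_I/∂q_I = 0: 126 - 4q_I - (q_O) = 0.
Orion's profit: π_O = (128 - Q)q_O - (59q_O + 3q_O²). Setting ∂π_O/∂q_O = 0: 69 - 8q_O - (q_I) = 0.
Best responses: q_I = (126 - q_O)/4, q_O = (69 - q_I)/8.
Substituting one into the other gives q_I = 939/31 and q_O = 150/31.
Total output Q = 1089/31, so price P = 128 - 1089/31 = 92.8710.

92.87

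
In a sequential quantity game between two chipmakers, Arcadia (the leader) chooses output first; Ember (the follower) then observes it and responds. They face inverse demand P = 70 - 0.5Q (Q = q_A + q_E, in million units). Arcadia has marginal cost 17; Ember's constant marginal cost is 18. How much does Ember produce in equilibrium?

25

The follower Ember best-responds to any q_A: π_E = (70 - 0.5Q)q_E - 18q_E.
Follower FOC: 52 - (1/2)q_A - q_E = 0, so q_E(q_A) = (52 - (1/2)q_A).
The leader anticipates this reaction. Substituting into P = 70 - 0.5Q gives P = 44 - (1/4)q_A, so π_A = (44 - (1/4)q_A)q_A - 17q_A.
Leader FOC: 27 - (1/2)q_A = 0, so q_A = 54.
Then q_E = (52 - (1/2)·54) = 25.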